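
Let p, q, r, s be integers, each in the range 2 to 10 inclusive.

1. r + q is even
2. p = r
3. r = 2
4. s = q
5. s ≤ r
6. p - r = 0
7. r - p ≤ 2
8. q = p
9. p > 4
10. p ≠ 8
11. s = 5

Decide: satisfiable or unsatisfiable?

Unsatisfiable

Constraint 11 fixes s = 5 and constraint 3 fixes r = 2. Constraints 2, 4, and 8 give s = q = p = r, so s = r. But 5 ≠ 2 — contradiction.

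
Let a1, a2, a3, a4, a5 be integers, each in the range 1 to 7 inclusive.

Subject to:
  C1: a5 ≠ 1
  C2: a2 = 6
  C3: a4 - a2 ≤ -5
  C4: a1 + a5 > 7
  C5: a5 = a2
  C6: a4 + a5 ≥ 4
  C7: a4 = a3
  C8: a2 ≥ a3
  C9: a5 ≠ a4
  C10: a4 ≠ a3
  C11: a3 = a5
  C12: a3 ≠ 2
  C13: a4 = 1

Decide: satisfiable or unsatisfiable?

Unsatisfiable

Constraint 13 fixes a4 = 1 and constraint 2 fixes a2 = 6. Constraints 5, 7, and 11 give a4 = a3 = a5 = a2, so a4 = a2. But 1 ≠ 6 — contradiction.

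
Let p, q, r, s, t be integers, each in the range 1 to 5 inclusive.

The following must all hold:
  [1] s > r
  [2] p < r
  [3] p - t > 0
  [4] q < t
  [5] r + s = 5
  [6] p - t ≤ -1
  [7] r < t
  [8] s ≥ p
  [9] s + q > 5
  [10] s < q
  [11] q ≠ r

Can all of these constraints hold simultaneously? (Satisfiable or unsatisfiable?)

Constraints 1, 2, 3, 4, and 10 give q < t, t < p, p < r, r < s, s < q. Chaining: q < t < p < r < s < q, which forces q < q — impossible.

Unsatisfiable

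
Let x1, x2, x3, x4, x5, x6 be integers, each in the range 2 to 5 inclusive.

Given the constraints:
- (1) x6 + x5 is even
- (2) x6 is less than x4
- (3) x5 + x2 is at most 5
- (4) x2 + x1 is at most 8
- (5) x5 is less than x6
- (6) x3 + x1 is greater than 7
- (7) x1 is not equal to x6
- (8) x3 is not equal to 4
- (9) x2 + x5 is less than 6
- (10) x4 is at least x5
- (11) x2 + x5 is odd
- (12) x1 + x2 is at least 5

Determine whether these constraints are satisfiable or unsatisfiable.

Satisfiable

Setting (x1, x2, x3, x4, x5, x6) = (5, 3, 3, 5, 2, 4) satisfies everything: constraint 3: x5 + x2 = 5; constraint 4: x2 + x1 = 8, and the others follow.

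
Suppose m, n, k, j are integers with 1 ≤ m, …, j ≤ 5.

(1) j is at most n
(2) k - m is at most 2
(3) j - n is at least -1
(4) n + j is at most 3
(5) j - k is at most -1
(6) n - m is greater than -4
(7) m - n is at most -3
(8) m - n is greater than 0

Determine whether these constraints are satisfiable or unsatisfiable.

Constraints 2, 3, 5, and 7 give m − k ≥ -2, k − j ≥ 1, j − n ≥ -1, n − m ≥ 3.
Adding all 4 inequalities: the left sides telescope to 0, and the right sides sum to (-2) + 1 + (-1) + 3 = 1. So 0 ≥ 1, which is false.

Unsatisfiable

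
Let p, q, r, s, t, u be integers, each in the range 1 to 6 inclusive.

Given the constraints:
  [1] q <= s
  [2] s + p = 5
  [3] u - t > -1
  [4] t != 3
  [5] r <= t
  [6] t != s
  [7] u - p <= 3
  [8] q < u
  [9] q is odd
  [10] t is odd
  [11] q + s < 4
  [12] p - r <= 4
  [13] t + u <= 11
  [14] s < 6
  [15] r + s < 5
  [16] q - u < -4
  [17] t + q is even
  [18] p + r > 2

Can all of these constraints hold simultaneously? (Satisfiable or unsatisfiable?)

Try p = 4, q = 1, r = 1, s = 1, t = 5, u = 6.
Check constraint 2: s + p = 5; constraint 3: u - t = 1. The remaining constraints are straightforward to verify.

Satisfiable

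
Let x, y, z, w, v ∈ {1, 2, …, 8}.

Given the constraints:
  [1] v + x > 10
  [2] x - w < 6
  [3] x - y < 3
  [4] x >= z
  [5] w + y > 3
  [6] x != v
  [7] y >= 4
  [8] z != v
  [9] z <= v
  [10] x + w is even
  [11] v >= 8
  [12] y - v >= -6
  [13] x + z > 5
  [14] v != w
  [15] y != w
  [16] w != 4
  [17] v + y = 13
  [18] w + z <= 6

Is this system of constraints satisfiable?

Try x = 5, y = 5, z = 2, w = 1, v = 8.
Check constraint 1: v + x = 13; constraint 2: x - w = 4; constraint 3: x - y = 0. The remaining constraints are straightforward to verify.

Satisfiable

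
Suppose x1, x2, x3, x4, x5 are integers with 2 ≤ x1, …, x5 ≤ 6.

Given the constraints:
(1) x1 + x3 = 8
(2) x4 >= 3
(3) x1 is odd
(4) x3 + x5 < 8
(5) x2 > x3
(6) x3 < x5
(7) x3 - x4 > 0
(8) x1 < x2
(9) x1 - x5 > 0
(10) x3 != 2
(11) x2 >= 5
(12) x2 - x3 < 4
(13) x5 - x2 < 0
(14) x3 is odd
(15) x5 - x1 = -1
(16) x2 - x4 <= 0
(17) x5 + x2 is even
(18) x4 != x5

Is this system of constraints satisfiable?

Unsatisfiable

Constraints 6, 7, 8, 9, and 16 give x4 < x3, x3 < x5, x5 < x1, x1 < x2, x2 ≤ x4. Chaining: x4 < x3 < x5 < x1 < x2 ≤ x4, which forces x4 < x4 — impossible.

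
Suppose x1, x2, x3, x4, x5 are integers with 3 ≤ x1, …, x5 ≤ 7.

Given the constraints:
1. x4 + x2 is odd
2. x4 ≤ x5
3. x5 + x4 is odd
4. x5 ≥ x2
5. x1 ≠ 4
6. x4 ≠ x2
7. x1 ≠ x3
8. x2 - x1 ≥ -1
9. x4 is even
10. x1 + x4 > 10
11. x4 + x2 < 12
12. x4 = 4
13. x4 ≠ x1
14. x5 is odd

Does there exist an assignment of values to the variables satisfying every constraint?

Try x1 = 7, x2 = 7, x3 = 6, x4 = 4, x5 = 7.
Check constraint 8: x2 - x1 = 0; constraint 10: x1 + x4 = 11; constraint 11: x4 + x2 = 11. The remaining constraints are straightforward to verify.

Satisfiable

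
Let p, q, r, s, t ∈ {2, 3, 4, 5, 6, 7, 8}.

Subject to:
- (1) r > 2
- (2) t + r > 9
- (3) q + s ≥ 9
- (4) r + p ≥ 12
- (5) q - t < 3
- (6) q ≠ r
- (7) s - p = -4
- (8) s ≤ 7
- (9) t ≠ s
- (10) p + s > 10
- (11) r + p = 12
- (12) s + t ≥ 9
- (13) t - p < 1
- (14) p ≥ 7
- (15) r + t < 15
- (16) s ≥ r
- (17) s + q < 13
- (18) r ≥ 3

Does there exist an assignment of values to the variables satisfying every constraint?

Try p = 8, q = 8, r = 4, s = 4, t = 8.
Check constraint 2: t + r = 12; constraint 3: q + s = 12; constraint 4: r + p = 12. The remaining constraints are straightforward to verify.

Satisfiable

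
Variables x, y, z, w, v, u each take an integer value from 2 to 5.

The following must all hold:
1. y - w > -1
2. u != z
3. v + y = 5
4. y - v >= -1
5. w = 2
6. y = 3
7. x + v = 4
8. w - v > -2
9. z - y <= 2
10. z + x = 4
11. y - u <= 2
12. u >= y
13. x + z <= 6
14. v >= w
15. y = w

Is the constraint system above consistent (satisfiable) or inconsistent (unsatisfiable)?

Unsatisfiable

Constraint 6 fixes y = 3 and constraint 5 fixes w = 2, but constraint 15 requires y = w. Since 3 ≠ 2, contradiction.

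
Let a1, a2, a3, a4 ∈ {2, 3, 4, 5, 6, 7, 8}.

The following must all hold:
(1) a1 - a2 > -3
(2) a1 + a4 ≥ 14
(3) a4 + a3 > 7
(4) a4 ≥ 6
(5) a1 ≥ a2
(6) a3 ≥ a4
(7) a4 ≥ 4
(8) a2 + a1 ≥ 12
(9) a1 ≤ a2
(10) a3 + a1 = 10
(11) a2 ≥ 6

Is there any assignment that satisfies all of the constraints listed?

Unsatisfiable

From constraints 4 and 6: a3 ≥ a4 ≥ 6. From constraints 5 and 11: a1 ≥ a2 ≥ 6. Hence a3 + a1 ≥ 12. But constraint 10 requires a3 + a1 = 10, and 10 < 12. Contradiction.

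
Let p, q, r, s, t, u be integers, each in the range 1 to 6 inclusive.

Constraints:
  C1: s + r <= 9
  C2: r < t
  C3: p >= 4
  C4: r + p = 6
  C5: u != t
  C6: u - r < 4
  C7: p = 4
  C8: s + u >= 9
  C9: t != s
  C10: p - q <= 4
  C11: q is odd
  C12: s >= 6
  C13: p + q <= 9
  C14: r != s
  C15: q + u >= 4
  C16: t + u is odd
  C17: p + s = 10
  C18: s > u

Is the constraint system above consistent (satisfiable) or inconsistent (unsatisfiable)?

Setting (p, q, r, s, t, u) = (4, 3, 2, 6, 3, 4) satisfies everything: constraint 1: s + r = 8; constraint 4: r + p = 6, and the others follow.

Satisfiable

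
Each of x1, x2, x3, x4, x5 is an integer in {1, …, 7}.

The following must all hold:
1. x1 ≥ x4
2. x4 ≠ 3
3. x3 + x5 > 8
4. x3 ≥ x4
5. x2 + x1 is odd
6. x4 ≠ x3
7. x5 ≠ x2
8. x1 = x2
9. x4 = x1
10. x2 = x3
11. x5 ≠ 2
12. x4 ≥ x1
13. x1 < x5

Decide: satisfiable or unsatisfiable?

From constraints 8, 9, and 10, x4 = x1 = x2 = x3, so x4 = x3. But constraint 6 says x4 ≠ x3. Contradiction.

Unsatisfiable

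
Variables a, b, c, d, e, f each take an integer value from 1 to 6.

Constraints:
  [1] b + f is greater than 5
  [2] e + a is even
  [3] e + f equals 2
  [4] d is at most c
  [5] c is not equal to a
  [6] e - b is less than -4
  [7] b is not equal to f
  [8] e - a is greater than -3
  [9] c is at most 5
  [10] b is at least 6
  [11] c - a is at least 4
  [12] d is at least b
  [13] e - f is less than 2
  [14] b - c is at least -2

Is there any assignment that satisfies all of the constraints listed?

Unsatisfiable

From constraints 10 and 12: d ≥ b and b ≥ 6, so d ≥ 6. From constraints 4 and 9: d ≤ c and c ≤ 5, so d ≤ 5. But 5 < 6, so no value of d works.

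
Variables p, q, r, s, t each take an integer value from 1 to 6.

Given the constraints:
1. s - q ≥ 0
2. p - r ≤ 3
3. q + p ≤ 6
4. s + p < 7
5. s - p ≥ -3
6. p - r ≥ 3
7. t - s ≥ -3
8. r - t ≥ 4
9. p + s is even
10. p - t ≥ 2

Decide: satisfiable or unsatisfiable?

Constraints 5, 6, 7, and 8 give r − t ≥ 4, t − s ≥ -3, s − p ≥ -3, p − r ≥ 3.
Adding all 4 inequalities: the left sides telescope to 0, and the right sides sum to 4 + (-3) + (-3) + 3 = 1. So 0 ≥ 1, which is false.

Unsatisfiable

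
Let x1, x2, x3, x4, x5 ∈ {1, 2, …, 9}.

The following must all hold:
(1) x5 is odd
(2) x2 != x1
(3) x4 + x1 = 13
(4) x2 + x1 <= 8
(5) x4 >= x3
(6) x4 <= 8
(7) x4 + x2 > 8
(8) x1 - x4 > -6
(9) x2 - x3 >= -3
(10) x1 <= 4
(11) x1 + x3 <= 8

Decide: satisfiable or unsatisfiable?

From constraint 6: x4 ≤ 8. From constraint 10: x1 ≤ 4. Hence x4 + x1 ≤ 12. But constraint 3 requires x4 + x1 = 13, and 13 > 12. Contradiction.

Unsatisfiable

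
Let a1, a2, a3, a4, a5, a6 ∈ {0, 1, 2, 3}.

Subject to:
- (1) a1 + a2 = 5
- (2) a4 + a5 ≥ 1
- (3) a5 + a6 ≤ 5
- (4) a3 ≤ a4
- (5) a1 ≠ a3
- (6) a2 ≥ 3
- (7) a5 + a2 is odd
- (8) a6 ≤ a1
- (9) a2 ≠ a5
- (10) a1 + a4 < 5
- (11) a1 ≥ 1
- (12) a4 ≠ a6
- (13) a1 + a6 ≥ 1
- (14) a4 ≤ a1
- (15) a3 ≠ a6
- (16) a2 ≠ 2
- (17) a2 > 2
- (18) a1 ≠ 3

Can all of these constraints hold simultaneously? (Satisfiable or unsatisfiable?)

Try a1 = 2, a2 = 3, a3 = 0, a4 = 0, a5 = 2, a6 = 2.
Check constraint 1: a1 + a2 = 5; constraint 2: a4 + a5 = 2. The remaining constraints are straightforward to verify.

Satisfiable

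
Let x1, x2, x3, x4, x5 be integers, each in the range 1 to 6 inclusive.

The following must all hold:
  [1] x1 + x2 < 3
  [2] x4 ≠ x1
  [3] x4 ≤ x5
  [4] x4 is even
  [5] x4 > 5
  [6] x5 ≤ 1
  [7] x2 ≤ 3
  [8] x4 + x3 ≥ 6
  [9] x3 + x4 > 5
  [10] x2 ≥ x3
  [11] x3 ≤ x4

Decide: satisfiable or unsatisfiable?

From constraints 3 and 6: x4 ≤ x5 ≤ 1. From constraints 7 and 10: x3 ≤ x2 ≤ 3. Hence x4 + x3 ≤ 4. But constraint 8 requires x4 + x3 ≥ 6, and 6 > 4. Contradiction.

Unsatisfiable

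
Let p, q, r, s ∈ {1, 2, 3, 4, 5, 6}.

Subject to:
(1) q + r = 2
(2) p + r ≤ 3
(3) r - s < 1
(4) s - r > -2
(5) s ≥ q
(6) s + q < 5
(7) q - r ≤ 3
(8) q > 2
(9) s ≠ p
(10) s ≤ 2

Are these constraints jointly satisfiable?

Unsatisfiable

From constraint 8: q ≥ 3. From constraints 5 and 10: q ≤ s and s ≤ 2, so q ≤ 2. But 2 < 3, so no value of q works.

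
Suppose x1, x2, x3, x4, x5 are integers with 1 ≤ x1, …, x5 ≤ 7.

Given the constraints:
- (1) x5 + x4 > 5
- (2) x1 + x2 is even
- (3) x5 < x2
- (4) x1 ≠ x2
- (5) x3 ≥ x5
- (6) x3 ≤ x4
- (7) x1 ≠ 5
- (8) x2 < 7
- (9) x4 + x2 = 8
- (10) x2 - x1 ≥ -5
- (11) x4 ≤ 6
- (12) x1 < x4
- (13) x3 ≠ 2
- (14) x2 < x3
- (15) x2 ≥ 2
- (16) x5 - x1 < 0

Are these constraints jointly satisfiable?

Satisfiable

Setting (x1, x2, x3, x4, x5) = (4, 2, 5, 6, 1) satisfies everything: constraint 1: x5 + x4 = 7; constraint 9: x4 + x2 = 8, and the others follow.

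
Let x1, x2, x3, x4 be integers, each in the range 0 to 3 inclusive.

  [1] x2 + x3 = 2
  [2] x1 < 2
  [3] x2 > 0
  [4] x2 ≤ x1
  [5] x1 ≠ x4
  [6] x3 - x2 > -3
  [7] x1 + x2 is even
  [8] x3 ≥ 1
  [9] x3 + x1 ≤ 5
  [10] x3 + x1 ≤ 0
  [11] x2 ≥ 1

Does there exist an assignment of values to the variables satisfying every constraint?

Unsatisfiable

From constraint 8: x3 ≥ 1. From constraints 4 and 11: x1 ≥ x2 ≥ 1. Hence x3 + x1 ≥ 2. But constraint 10 requires x3 + x1 ≤ 0, and 0 < 2. Contradiction.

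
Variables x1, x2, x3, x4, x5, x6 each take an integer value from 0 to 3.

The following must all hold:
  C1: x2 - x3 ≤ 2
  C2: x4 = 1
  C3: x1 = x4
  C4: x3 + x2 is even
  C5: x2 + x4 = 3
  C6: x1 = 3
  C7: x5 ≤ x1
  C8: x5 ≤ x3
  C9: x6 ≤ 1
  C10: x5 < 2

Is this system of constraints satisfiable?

Unsatisfiable

Constraint 6 fixes x1 = 3 and constraint 2 fixes x4 = 1, but constraint 3 requires x1 = x4. Since 3 ≠ 1, contradiction.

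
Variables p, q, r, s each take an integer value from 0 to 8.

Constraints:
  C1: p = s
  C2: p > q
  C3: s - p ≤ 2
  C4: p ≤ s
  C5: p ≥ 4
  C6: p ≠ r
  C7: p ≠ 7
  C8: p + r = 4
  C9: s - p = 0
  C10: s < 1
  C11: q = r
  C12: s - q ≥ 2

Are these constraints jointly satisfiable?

From constraints 4 and 5: s ≥ p and p ≥ 4, so s ≥ 4. From constraint 10: s ≤ 0. But 0 < 4, so no value of s works.

Unsatisfiable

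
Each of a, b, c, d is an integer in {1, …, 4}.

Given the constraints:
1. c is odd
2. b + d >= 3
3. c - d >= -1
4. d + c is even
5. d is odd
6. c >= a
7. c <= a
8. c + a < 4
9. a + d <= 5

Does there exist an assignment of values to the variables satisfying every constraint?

One satisfying assignment is a = 1, b = 3, c = 1, d = 1.
For the less obvious constraints — constraint 2: b + d = 4; constraint 3: c - d = 0 — and the others hold by inspection.

Satisfiable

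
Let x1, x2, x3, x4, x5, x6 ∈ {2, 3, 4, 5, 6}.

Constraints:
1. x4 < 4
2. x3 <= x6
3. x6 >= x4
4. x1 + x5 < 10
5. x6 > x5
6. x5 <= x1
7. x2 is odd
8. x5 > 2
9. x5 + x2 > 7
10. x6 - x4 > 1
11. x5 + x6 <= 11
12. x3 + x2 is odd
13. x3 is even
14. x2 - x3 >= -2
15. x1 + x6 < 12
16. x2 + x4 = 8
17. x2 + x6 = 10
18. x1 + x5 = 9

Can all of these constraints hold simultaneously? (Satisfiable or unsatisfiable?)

Setting (x1, x2, x3, x4, x5, x6) = (5, 5, 4, 3, 4, 5) satisfies everything: constraint 4: x1 + x5 = 9; constraint 9: x5 + x2 = 9, and the others follow.

Satisfiable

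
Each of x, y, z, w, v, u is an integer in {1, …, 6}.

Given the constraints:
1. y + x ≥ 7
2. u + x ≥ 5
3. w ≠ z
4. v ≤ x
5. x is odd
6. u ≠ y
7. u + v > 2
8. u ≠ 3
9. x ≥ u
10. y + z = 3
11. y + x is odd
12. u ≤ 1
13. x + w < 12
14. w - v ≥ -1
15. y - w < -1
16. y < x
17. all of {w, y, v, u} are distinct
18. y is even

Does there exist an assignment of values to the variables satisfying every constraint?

Take x = 5, y = 2, z = 1, w = 5, v = 3, u = 1. Then constraint 1: y + x = 7; constraint 2: u + x = 6; constraint 7: u + v = 4, and every other listed constraint is also met.

Satisfiable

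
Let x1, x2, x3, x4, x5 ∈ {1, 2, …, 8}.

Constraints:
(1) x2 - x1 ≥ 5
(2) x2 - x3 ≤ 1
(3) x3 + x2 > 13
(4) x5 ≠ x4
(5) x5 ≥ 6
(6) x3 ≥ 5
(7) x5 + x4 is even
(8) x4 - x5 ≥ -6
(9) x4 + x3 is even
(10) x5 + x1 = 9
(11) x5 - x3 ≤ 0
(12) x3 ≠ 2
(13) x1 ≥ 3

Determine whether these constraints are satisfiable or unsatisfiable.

Satisfiable

One satisfying assignment is x1 = 3, x2 = 8, x3 = 8, x4 = 2, x5 = 6.
For the less obvious constraints — constraint 1: x2 - x1 = 5; constraint 2: x2 - x3 = 0; constraint 3: x3 + x2 = 16 — and the others hold by inspection.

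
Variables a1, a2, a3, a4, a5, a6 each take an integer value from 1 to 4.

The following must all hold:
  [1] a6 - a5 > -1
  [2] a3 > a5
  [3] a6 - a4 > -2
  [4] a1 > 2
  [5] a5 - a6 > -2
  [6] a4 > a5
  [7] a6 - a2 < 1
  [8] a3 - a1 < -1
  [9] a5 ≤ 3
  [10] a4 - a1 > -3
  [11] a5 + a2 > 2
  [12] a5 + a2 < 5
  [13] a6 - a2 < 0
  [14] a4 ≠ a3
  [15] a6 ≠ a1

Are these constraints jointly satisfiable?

Satisfiable

Try a1 = 4, a2 = 3, a3 = 2, a4 = 3, a5 = 1, a6 = 2.
Check constraint 1: a6 - a5 = 1; constraint 3: a6 - a4 = -1. The remaining constraints are straightforward to verify.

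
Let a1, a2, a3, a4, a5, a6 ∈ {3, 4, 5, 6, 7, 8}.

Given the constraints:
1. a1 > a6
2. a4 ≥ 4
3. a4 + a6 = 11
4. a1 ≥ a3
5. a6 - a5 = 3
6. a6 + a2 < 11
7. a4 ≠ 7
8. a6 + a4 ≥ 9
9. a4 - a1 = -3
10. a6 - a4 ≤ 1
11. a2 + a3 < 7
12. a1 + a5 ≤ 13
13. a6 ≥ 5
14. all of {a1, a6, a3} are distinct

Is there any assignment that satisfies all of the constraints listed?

Satisfiable

One satisfying assignment is a1 = 8, a2 = 3, a3 = 3, a4 = 5, a5 = 3, a6 = 6.
For the less obvious constraints — constraint 3: a4 + a6 = 11; constraint 5: a6 - a5 = 3; constraint 6: a6 + a2 = 9 — and the others hold by inspection.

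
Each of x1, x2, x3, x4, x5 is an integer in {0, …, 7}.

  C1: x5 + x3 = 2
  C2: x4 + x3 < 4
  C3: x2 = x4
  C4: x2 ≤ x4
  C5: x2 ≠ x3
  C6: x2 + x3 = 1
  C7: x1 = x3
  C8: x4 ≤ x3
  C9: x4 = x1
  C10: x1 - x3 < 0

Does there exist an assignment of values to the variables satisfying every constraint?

Unsatisfiable

From constraints 3, 7, and 9, x2 = x4 = x1 = x3, so x2 = x3. But constraint 5 says x2 ≠ x3. Contradiction.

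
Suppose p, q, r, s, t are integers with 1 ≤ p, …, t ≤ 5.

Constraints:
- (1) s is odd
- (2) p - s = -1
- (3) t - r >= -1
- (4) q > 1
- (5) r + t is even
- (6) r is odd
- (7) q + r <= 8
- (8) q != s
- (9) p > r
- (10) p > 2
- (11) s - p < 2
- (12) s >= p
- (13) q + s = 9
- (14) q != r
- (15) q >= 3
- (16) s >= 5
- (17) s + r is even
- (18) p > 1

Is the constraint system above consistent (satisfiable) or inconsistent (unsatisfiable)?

Satisfiable

The assignment p = 4, q = 4, r = 1, s = 5, t = 1 works:
  constraint 2 holds since p - s = -1.
  constraint 3 holds since t - r = 0.
  constraint 7 holds since q + r = 5.
The rest check out directly.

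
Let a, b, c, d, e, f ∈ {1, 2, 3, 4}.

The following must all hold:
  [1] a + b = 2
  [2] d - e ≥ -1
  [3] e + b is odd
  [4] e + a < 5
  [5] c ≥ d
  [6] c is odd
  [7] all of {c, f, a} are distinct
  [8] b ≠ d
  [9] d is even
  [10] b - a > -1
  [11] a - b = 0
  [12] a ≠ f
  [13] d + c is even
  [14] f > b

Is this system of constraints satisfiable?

Unsatisfiable

Constraint 9 makes d even and constraint 6 makes c odd, so d + c must be odd. Constraint 13 says d + c is even — contradiction.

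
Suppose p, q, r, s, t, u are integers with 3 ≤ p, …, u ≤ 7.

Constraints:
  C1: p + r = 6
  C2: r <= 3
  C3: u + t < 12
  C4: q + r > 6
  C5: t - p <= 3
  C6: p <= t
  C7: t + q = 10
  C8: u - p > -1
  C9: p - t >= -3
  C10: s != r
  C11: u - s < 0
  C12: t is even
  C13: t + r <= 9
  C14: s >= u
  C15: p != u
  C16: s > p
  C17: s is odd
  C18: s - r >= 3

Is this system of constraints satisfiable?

Setting (p, q, r, s, t, u) = (3, 6, 3, 7, 4, 5) satisfies everything: constraint 1: p + r = 6; constraint 3: u + t = 9, and the others follow.

Satisfiable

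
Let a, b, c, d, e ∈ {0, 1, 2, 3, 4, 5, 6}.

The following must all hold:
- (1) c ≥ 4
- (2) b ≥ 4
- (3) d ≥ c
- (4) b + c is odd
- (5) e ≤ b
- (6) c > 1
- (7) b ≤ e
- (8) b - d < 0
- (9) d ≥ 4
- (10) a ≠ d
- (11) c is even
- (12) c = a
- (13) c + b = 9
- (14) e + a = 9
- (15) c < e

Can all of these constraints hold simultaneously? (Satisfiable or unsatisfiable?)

Setting (a, b, c, d, e) = (4, 5, 4, 6, 5) satisfies everything: constraint 8: b - d = -1; constraint 13: c + b = 9; constraint 14: e + a = 9, and the others follow.

Satisfiable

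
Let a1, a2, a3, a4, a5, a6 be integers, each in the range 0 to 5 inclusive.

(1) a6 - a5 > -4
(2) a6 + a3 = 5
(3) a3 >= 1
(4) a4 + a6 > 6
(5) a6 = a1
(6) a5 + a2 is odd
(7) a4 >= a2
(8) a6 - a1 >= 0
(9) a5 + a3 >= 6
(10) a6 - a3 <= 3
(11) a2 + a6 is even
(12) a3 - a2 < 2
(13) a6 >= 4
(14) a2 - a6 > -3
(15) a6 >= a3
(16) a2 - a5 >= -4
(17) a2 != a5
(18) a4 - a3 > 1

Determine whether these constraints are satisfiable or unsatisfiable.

Satisfiable

Take a1 = 4, a2 = 2, a3 = 1, a4 = 4, a5 = 5, a6 = 4. Then constraint 1: a6 - a5 = -1; constraint 2: a6 + a3 = 5, and every other listed constraint is also met.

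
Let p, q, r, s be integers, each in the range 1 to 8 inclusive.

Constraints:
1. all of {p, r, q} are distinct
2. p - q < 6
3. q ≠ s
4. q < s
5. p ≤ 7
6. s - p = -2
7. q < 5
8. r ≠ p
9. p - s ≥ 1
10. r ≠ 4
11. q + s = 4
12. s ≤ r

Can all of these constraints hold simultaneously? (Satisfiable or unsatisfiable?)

One satisfying assignment is p = 5, q = 1, r = 7, s = 3.
For the less obvious constraints — constraint 2: p - q = 4; constraint 6: s - p = -2 — and the others hold by inspection.

Satisfiable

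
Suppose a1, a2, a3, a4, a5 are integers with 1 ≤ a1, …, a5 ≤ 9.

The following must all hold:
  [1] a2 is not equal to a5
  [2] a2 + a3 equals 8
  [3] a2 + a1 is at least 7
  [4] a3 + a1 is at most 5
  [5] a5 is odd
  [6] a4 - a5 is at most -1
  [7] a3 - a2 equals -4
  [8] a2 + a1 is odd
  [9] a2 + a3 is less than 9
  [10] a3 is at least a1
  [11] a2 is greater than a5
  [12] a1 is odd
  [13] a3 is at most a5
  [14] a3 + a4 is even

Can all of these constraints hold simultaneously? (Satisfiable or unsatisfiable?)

Satisfiable

The assignment a1 = 1, a2 = 6, a3 = 2, a4 = 2, a5 = 3 works:
  constraint 2 holds since a2 + a3 = 8.
  constraint 3 holds since a2 + a1 = 7.
  constraint 4 holds since a3 + a1 = 3.
The rest check out directly.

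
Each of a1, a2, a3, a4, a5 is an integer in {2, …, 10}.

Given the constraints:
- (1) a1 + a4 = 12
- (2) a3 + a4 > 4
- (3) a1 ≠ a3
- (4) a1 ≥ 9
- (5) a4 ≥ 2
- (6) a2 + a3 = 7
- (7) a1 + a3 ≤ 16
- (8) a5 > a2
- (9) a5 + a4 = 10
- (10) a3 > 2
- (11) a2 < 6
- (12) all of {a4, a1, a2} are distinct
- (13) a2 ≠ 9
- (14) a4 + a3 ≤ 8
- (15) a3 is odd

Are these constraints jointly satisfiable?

Take a1 = 10, a2 = 4, a3 = 3, a4 = 2, a5 = 8. Then constraint 1: a1 + a4 = 12; constraint 2: a3 + a4 = 5, and every other listed constraint is also met.

Satisfiable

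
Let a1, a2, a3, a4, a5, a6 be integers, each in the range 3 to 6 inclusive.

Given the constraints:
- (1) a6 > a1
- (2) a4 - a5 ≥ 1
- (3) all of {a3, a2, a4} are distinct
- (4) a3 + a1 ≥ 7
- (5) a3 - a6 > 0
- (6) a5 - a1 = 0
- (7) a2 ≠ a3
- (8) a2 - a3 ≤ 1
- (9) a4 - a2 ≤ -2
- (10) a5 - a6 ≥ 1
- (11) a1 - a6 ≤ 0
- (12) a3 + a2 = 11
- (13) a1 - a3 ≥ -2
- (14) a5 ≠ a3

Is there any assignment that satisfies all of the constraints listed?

Constraints 2, 8, 9, 10, 11, and 13 give a3 − a2 ≥ -1, a2 − a4 ≥ 2, a4 − a5 ≥ 1, a5 − a6 ≥ 1, a6 − a1 ≥ 0, a1 − a3 ≥ -2.
Adding all 6 inequalities: the left sides telescope to 0, and the right sides sum to (-1) + 2 + 1 + 1 + 0 + (-2) = 1. So 0 ≥ 1, which is false.

Unsatisfiable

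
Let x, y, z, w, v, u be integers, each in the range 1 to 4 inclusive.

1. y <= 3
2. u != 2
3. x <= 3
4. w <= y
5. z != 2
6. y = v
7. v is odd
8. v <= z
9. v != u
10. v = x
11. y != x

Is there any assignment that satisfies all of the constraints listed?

From constraints 6 and 10, y = v = x, so y = x. But constraint 11 says y ≠ x. Contradiction.

Unsatisfiable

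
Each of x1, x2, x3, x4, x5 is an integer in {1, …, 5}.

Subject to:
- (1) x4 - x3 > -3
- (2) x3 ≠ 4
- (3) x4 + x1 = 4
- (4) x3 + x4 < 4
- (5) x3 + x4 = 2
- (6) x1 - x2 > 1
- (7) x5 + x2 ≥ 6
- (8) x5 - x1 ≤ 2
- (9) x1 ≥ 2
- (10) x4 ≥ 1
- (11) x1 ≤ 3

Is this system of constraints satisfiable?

Satisfiable

Setting (x1, x2, x3, x4, x5) = (3, 1, 1, 1, 5) satisfies everything: constraint 1: x4 - x3 = 0; constraint 3: x4 + x1 = 4; constraint 4: x3 + x4 = 2, and the others follow.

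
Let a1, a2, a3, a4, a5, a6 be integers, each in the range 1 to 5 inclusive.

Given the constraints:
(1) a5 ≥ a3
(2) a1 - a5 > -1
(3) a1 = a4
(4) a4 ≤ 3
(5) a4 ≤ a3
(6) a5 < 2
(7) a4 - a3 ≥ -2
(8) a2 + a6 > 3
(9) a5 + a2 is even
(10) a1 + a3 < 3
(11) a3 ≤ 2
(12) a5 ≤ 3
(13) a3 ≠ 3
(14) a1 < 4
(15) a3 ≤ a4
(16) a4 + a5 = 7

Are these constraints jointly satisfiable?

Unsatisfiable

From constraints 5 and 11: a4 ≤ a3 ≤ 2. From constraint 12: a5 ≤ 3. Hence a4 + a5 ≤ 5. But constraint 16 requires a4 + a5 = 7, and 7 > 5. Contradiction.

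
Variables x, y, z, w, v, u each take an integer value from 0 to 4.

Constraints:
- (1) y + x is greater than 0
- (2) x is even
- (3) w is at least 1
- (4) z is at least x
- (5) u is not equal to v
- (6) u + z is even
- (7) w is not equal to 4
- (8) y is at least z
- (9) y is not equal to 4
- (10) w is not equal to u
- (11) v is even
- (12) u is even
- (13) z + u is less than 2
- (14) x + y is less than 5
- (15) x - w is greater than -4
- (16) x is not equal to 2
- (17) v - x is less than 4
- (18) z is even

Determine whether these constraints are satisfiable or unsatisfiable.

Try x = 0, y = 2, z = 0, w = 1, v = 2, u = 0.
Check constraint 1: y + x = 2; constraint 13: z + u = 0; constraint 14: x + y = 2. The remaining constraints are straightforward to verify.

Satisfiable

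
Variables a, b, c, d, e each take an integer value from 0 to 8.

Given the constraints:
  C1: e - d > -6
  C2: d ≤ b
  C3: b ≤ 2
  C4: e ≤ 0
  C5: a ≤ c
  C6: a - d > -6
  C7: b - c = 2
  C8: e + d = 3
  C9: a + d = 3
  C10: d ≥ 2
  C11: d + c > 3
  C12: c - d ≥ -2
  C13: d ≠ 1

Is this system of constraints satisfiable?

Unsatisfiable

From constraint 4: e ≤ 0. From constraints 2 and 3: d ≤ b ≤ 2. Hence e + d ≤ 2. But constraint 8 requires e + d = 3, and 3 > 2. Contradiction.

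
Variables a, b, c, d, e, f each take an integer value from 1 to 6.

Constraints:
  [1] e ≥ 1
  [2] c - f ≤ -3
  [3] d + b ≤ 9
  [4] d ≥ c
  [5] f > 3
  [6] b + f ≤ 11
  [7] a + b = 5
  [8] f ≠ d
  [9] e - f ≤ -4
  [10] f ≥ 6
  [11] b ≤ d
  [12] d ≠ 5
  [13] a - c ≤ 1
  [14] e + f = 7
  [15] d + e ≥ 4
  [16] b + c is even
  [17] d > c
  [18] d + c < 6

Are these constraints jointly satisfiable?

Satisfiable

Try a = 2, b = 3, c = 1, d = 3, e = 1, f = 6.
Check constraint 2: c - f = -5; constraint 3: d + b = 6; constraint 6: b + f = 9. The remaining constraints are straightforward to verify.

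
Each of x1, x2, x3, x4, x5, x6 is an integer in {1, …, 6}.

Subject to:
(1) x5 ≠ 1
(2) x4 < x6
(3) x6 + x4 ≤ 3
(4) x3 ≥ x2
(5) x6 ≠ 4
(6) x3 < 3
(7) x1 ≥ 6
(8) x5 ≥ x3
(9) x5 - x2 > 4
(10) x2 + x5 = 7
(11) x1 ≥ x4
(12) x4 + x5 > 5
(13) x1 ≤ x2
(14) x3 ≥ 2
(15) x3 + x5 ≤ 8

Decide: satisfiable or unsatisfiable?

Unsatisfiable

From constraints 7 and 13: x2 ≥ x1 ≥ 6. From constraints 8 and 14: x5 ≥ x3 ≥ 2. Hence x2 + x5 ≥ 8. But constraint 10 requires x2 + x5 = 7, and 7 < 8. Contradiction.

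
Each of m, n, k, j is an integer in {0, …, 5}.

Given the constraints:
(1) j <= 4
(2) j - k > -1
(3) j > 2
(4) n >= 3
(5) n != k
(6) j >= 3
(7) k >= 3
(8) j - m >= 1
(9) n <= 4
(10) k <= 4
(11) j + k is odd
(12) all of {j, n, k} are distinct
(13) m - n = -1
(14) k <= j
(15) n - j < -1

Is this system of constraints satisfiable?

Unsatisfiable

Constraints 1, 4, 6, 7, 9, and 10 confine each of j, n, k to the 2 values {3, 4}.
Constraint 12 requires all 3 of them to be distinct, but only 2 values are available — impossible by the pigeonhole principle.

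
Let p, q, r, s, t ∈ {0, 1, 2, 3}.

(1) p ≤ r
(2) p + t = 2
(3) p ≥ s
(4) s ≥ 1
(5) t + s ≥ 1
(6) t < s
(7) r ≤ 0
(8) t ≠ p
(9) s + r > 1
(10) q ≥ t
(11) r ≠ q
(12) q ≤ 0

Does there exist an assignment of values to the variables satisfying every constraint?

From constraints 1 and 7: p ≤ r ≤ 0. From constraints 10 and 12: t ≤ q ≤ 0. Hence p + t ≤ 0. But constraint 2 requires p + t = 2, and 2 > 0. Contradiction.

Unsatisfiable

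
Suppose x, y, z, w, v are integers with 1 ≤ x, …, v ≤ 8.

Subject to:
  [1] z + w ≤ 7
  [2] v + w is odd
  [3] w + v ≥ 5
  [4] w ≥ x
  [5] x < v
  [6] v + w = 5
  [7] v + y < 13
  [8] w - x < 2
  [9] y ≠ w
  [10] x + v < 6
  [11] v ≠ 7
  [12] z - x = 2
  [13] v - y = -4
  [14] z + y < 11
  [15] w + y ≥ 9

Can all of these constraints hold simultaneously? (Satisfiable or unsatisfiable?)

Satisfiable

Take x = 1, y = 7, z = 3, w = 2, v = 3. Then constraint 1: z + w = 5; constraint 3: w + v = 5, and every other listed constraint is also met.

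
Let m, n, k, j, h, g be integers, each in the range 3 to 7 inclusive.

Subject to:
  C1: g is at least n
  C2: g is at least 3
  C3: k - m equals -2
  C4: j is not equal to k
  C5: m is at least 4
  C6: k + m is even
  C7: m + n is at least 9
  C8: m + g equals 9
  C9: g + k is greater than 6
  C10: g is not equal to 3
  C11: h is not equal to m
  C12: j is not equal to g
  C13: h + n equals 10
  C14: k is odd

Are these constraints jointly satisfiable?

Setting (m, n, k, j, h, g) = (5, 4, 3, 6, 6, 4) satisfies everything: constraint 3: k - m = -2; constraint 7: m + n = 9, and the others follow.

Satisfiable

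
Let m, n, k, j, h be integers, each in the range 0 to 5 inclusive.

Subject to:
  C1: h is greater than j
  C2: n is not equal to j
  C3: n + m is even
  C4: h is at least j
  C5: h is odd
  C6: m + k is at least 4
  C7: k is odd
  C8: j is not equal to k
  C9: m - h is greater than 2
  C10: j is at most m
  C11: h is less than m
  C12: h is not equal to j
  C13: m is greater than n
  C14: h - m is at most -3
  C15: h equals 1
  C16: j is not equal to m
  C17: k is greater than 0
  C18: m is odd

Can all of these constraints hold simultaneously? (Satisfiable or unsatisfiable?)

Satisfiable

The assignment m = 5, n = 1, k = 1, j = 0, h = 1 works:
  constraint 6 holds since m + k = 6.
  constraint 9 holds since m - h = 4.
  constraint 14 holds since h - m = -4.
The rest check out directly.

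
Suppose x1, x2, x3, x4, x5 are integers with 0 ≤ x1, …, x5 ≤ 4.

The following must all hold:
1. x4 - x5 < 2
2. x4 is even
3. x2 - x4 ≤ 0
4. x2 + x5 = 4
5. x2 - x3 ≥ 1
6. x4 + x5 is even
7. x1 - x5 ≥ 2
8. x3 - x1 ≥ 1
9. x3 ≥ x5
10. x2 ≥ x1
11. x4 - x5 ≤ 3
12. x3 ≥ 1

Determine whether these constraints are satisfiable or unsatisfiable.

Constraints 3, 5, 7, 8, and 11 give x1 − x5 ≥ 2, x5 − x4 ≥ -3, x4 − x2 ≥ 0, x2 − x3 ≥ 1, x3 − x1 ≥ 1.
Adding all 5 inequalities: the left sides telescope to 0, and the right sides sum to 2 + (-3) + 0 + 1 + 1 = 1. So 0 ≥ 1, which is false.

Unsatisfiable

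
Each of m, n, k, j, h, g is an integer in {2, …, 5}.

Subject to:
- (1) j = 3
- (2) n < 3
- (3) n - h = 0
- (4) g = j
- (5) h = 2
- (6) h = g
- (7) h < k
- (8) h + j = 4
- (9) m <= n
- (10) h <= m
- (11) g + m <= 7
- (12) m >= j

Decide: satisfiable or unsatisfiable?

Unsatisfiable

Constraint 5 fixes h = 2 and constraint 1 fixes j = 3. Constraints 4 and 6 give h = g = j, so h = j. But 2 ≠ 3 — contradiction.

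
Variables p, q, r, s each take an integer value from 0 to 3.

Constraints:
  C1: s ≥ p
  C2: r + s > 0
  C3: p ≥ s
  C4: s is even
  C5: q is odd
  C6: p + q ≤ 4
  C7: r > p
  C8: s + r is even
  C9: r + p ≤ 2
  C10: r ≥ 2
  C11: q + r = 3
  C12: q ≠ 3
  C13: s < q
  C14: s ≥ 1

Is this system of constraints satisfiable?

Unsatisfiable

From constraint 10: r ≥ 2. From constraints 3 and 14: p ≥ s ≥ 1. Hence r + p ≥ 3. But constraint 9 requires r + p ≤ 2, and 2 < 3. Contradiction.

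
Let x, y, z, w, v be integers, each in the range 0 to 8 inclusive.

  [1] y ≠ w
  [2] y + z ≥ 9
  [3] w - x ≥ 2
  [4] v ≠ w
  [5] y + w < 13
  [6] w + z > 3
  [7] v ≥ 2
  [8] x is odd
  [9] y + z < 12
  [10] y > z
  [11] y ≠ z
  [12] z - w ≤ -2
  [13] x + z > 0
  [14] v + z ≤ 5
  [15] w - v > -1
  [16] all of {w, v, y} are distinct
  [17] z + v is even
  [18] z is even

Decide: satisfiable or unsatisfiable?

Satisfiable

Take x = 1, y = 8, z = 2, w = 4, v = 2. Then constraint 2: y + z = 10; constraint 3: w - x = 3; constraint 5: y + w = 12, and every other listed constraint is also met.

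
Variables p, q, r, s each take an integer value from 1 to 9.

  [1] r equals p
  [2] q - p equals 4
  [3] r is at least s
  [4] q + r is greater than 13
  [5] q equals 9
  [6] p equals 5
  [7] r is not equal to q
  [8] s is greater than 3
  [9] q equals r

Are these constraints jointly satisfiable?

Constraint 5 fixes q = 9 and constraint 6 fixes p = 5. Constraints 1 and 9 give q = r = p, so q = p. But 9 ≠ 5 — contradiction.

Unsatisfiable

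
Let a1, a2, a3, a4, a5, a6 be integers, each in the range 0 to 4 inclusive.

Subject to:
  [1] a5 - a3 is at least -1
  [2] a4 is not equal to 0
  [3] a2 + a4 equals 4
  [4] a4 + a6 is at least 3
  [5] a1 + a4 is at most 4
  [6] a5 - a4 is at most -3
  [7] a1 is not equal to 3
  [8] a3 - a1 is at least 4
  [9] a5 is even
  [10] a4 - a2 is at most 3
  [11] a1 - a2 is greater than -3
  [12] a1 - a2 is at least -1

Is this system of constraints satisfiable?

Unsatisfiable

Constraints 1, 6, 8, 10, and 12 give a1 − a2 ≥ -1, a2 − a4 ≥ -3, a4 − a5 ≥ 3, a5 − a3 ≥ -1, a3 − a1 ≥ 4.
Adding all 5 inequalities: the left sides telescope to 0, and the right sides sum to (-1) + (-3) + 3 + (-1) + 4 = 2. So 0 ≥ 2, which is false.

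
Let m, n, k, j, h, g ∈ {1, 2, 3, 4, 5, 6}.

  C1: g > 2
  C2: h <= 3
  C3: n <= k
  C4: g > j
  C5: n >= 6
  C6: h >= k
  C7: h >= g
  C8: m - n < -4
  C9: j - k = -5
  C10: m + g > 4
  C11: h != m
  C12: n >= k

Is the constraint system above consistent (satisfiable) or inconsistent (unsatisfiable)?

From constraints 3 and 5: k ≥ n and n ≥ 6, so k ≥ 6. From constraints 2 and 6: k ≤ h and h ≤ 3, so k ≤ 3. But 3 < 6, so no value of k works.

Unsatisfiable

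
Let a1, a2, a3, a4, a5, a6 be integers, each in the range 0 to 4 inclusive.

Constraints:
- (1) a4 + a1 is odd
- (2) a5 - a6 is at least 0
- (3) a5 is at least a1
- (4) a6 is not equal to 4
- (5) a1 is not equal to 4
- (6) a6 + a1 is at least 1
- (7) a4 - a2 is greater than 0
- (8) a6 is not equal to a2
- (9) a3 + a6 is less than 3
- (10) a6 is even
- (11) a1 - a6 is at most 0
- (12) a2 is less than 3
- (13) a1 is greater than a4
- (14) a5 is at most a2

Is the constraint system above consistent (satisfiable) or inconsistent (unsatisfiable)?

Constraints 2, 7, 11, 13, and 14 give a1 ≤ a6, a6 ≤ a5, a5 ≤ a2, a2 < a4, a4 < a1. Chaining: a1 ≤ a6 ≤ a5 ≤ a2 < a4 < a1, which forces a1 < a1 — impossible.

Unsatisfiable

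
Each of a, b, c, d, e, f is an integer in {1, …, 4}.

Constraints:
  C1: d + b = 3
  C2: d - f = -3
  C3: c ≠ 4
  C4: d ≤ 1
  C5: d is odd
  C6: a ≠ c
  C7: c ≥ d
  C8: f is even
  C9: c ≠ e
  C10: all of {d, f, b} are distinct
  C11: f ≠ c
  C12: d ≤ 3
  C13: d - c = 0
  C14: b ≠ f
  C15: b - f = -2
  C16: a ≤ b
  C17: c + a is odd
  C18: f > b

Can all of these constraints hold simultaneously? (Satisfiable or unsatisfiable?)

Satisfiable

Try a = 2, b = 2, c = 1, d = 1, e = 2, f = 4.
Check constraint 1: d + b = 3; constraint 2: d - f = -3; constraint 13: d - c = 0. The remaining constraints are straightforward to verify.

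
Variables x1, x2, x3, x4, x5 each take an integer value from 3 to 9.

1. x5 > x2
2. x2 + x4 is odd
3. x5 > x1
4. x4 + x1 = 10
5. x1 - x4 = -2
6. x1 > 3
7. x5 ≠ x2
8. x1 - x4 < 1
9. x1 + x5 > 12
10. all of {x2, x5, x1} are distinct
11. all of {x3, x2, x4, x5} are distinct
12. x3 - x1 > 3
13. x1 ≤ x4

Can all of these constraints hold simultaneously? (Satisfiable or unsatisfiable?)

Satisfiable

Try x1 = 4, x2 = 5, x3 = 8, x4 = 6, x5 = 9.
Check constraint 4: x4 + x1 = 10; constraint 5: x1 - x4 = -2. The remaining constraints are straightforward to verify.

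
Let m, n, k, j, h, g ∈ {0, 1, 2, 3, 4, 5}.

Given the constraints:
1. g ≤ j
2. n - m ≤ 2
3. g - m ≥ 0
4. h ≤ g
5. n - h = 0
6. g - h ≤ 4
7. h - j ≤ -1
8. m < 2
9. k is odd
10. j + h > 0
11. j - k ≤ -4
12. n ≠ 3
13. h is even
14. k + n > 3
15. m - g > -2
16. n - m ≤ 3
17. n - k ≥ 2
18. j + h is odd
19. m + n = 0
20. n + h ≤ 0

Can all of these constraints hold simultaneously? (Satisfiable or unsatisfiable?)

Constraints 2, 3, 6, 7, 11, and 17 give k − j ≥ 4, j − h ≥ 1, h − g ≥ -4, g − m ≥ 0, m − n ≥ -2, n − k ≥ 2.
Adding all 6 inequalities: the left sides telescope to 0, and the right sides sum to 4 + 1 + (-4) + 0 + (-2) + 2 = 1. So 0 ≥ 1, which is false.

Unsatisfiable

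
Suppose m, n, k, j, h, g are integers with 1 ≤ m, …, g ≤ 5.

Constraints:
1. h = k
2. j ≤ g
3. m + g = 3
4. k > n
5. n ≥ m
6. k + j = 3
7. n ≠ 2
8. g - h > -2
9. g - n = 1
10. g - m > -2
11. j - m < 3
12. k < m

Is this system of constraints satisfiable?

Constraints 4, 5, and 12 give k < m, m ≤ n, n < k. Chaining: k < m ≤ n < k, which forces k < k — impossible.

Unsatisfiable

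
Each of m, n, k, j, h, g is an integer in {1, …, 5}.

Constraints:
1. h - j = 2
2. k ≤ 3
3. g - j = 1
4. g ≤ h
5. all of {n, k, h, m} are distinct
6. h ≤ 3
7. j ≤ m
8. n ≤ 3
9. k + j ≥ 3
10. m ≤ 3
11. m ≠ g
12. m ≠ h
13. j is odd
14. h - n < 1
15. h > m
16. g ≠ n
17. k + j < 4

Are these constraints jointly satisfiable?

Unsatisfiable

Constraints 2, 6, 8, and 10 confine each of n, k, h, m to the 3 values {1, …, 3} (the domain already gives each ≥ 1).
Constraint 5 requires all 4 of them to be distinct, but only 3 values are available — impossible by the pigeonhole principle.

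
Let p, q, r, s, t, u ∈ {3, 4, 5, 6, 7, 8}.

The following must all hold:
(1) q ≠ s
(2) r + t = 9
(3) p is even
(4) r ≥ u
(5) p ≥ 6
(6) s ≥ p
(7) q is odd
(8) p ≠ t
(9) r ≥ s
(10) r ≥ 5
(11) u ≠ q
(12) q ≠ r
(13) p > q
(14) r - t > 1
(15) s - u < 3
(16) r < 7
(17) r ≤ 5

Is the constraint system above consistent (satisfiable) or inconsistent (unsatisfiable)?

Unsatisfiable

From constraints 5 and 6: s ≥ p and p ≥ 6, so s ≥ 6. From constraints 9 and 17: s ≤ r and r ≤ 5, so s ≤ 5. But 5 < 6, so no value of s works.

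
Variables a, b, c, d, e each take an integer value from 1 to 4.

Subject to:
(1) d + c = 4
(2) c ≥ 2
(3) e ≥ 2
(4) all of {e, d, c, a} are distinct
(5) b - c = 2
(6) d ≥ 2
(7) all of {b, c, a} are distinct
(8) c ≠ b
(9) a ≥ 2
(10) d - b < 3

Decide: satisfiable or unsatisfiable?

Unsatisfiable

Constraints 2, 3, 6, and 9 confine each of e, d, c, a to the 3 values {2, …, 4} (the domain already gives each ≤ 4).
Constraint 4 requires all 4 of them to be distinct, but only 3 values are available — impossible by the pigeonhole principle.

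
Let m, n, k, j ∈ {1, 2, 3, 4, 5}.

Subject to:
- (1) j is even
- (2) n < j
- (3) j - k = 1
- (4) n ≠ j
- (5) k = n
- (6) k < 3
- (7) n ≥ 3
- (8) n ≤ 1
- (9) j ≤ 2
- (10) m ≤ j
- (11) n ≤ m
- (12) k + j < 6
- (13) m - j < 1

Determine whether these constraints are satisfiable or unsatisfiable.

From constraints 7 and 11: m ≥ n and n ≥ 3, so m ≥ 3. From constraints 9 and 10: m ≤ j and j ≤ 2, so m ≤ 2. But 2 < 3, so no value of m works.

Unsatisfiable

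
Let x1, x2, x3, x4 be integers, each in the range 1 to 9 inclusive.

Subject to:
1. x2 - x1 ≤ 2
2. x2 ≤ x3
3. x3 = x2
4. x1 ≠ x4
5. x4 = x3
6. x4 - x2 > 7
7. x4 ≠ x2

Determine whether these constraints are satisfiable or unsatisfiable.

Unsatisfiable

From constraints 3 and 5, x4 = x3 = x2, so x4 = x2. But constraint 7 says x4 ≠ x2. Contradiction.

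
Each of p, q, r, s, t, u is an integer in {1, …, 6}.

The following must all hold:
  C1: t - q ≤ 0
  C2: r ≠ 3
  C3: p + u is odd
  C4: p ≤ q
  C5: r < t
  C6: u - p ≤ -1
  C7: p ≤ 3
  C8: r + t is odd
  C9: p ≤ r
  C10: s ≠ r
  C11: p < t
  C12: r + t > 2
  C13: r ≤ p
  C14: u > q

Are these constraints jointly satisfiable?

Constraints 1, 5, 6, 9, and 14 give r < t, t ≤ q, q < u, u < p, p ≤ r. Chaining: r < t ≤ q < u < p ≤ r, which forces r < r — impossible.

Unsatisfiable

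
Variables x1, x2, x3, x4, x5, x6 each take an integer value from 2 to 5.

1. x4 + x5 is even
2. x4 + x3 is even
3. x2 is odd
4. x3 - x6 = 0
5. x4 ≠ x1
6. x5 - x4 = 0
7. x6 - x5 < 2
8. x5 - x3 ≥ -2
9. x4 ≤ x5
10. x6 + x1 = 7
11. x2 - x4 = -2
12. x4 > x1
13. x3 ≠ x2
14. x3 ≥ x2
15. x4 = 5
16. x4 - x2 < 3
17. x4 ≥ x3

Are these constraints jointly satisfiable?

The assignment x1 = 2, x2 = 3, x3 = 5, x4 = 5, x5 = 5, x6 = 5 works:
  constraint 4 holds since x3 - x6 = 0.
  constraint 6 holds since x5 - x4 = 0.
  constraint 7 holds since x6 - x5 = 0.
The rest check out directly.

Satisfiable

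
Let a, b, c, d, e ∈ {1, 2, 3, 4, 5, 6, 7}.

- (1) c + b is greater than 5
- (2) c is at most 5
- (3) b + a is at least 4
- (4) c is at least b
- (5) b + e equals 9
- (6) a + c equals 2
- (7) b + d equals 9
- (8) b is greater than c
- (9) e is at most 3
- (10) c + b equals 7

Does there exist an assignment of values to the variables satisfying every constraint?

Unsatisfiable

From constraints 2 and 4: b ≤ c ≤ 5. From constraint 9: e ≤ 3. Hence b + e ≤ 8. But constraint 5 requires b + e = 9, and 9 > 8. Contradiction.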